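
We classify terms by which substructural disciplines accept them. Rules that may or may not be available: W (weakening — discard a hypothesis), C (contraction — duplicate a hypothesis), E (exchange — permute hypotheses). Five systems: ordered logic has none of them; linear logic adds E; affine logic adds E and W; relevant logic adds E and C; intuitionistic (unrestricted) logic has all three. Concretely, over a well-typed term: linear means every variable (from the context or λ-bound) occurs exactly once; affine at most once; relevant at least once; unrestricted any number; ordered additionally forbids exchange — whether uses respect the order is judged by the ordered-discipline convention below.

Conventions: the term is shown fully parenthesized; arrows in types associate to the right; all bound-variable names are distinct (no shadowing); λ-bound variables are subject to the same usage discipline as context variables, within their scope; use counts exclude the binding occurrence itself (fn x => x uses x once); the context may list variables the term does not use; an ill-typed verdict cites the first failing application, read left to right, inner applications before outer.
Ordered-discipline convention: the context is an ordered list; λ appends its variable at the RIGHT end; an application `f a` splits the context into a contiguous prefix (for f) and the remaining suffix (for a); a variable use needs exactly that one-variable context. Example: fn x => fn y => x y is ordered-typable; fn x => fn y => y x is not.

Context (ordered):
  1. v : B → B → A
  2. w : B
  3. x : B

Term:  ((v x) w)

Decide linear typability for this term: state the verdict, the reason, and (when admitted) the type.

yes — single use per variable (v, w, x); term : A
counts: v=1, w=1, x=1
uses in reading order: v, x, w
typing: the term checks, with type A
all disciplines: ordered ✗, linear ✓, affine ✓, relevant ✓, unrestricted ✓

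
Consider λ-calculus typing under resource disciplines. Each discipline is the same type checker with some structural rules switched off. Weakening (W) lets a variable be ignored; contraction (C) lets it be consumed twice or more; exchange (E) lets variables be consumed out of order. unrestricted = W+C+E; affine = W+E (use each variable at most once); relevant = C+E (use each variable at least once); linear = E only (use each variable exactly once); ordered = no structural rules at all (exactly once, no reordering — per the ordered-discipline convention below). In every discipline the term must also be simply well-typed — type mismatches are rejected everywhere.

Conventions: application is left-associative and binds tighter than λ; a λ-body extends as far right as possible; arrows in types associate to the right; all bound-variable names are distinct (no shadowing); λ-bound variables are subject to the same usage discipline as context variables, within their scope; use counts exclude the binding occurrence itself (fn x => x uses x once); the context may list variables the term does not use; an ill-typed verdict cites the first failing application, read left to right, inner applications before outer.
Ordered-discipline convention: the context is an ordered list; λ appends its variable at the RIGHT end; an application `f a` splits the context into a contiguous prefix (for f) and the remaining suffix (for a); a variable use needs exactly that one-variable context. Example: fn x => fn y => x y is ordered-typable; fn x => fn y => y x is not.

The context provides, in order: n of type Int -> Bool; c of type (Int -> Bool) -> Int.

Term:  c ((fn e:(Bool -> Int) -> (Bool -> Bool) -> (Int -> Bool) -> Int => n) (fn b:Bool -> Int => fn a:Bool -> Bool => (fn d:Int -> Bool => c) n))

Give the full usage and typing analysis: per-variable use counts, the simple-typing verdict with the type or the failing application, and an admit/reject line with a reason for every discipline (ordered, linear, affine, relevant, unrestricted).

counts: n ×2; c ×2; e (bound) ×0; b (bound) ×0; a (bound) ×0; d (bound) ×0
order of uses: c, n, c, n
typing: the term checks, with type Int
ordered: ✗ — needs contraction — n ×2, c ×2; e, b, a, d never used (weakening)
linear: ✗ — needs contraction — n ×2, c ×2; e, b, a, d never used (weakening)
affine: ✗ — needs contraction — n ×2, c ×2
relevant: ✗ — e, b, a, d never used (weakening)
unrestricted: ✓ — simply typable at Int; W, C, E all held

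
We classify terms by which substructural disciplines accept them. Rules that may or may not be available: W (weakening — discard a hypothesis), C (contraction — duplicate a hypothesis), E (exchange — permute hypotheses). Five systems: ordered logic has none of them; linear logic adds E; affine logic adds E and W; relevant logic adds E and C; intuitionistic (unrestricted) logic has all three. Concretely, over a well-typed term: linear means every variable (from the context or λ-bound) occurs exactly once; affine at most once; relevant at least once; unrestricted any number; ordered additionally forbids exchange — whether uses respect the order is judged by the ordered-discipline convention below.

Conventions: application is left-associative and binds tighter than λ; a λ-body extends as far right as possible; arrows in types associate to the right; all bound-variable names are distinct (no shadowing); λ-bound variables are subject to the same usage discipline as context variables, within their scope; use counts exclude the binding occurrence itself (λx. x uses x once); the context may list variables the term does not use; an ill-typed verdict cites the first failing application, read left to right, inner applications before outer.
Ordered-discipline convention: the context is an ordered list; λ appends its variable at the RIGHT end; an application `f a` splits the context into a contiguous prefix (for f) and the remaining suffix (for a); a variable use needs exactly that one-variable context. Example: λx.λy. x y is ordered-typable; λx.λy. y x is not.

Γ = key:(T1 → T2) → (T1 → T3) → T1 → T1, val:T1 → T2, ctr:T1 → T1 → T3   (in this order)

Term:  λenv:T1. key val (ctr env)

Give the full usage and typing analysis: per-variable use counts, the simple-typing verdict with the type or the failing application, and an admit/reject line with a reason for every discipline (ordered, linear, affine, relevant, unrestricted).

variable uses: key: 1; val: 1; ctr: 1; env [bound]: 1
order of uses: key, val, ctr, env
typing: the term checks, with type T1 → T1 → T1
ordered: ✓, single-use (key, val, ctr, env), ordered derivation ok
linear: ✓, each of key, val, ctr, env used exactly once
affine: ✓, none of key, val, ctr, env used more than once
relevant: ✓, at least one use each (key, val, ctr, env)
unrestricted: ✓, well-typed at T1 → T1 → T1; no restrictions here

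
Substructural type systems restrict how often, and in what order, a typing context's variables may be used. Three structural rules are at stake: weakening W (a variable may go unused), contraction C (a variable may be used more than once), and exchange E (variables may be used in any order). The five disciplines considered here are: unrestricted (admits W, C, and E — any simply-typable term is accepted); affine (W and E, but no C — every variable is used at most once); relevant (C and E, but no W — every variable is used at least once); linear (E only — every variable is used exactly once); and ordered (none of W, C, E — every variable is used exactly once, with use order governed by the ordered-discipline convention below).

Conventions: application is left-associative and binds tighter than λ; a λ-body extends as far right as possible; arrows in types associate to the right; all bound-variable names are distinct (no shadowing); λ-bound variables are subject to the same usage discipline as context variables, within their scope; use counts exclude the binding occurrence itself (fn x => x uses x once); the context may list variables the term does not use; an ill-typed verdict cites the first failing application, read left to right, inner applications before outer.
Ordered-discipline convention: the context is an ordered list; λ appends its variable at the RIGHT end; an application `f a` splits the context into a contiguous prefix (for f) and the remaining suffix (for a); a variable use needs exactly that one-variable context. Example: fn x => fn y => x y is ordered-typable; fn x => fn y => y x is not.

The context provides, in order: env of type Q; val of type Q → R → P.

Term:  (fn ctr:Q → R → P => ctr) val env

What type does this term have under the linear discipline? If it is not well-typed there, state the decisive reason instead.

term : R → P
usage: env: 1×; val: 1×; ctr (bound): 1×
uses in reading order: ctr, val, env
typing: the term checks, with type R → P
across the five disciplines: ordered ✗ | linear ✓ | affine ✓ | relevant ✓ | unrestricted ✓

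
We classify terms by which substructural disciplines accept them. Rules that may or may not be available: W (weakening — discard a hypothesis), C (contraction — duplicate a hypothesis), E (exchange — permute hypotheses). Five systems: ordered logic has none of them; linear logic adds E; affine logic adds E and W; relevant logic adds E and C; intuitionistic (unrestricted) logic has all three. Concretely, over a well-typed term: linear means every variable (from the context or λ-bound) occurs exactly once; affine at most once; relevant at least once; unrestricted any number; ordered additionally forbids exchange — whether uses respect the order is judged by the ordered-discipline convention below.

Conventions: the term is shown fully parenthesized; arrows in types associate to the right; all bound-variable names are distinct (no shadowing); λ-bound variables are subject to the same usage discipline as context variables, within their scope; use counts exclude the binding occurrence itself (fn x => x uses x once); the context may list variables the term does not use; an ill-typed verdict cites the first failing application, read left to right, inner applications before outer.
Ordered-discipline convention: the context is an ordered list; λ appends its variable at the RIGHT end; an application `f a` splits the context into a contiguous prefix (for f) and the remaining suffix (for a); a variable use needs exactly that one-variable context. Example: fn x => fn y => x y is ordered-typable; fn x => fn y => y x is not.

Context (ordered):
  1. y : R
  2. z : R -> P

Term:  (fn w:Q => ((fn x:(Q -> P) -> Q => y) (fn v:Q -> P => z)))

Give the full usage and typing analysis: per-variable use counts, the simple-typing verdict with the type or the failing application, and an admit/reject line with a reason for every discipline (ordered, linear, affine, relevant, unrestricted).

usage: y=1, z=1, w (bound)=0, x (bound)=0, v (bound)=0
left-to-right use order: y, z
typing: ill-typed: an application expects (Q -> P) -> Q but receives (Q -> P) -> R -> P
ordered: ✗, a type mismatch blocks all five
linear: ✗, the type mismatch rejects it
affine: ✗, not simply typable
relevant: ✗, fails simple typing
unrestricted: ✗, a type mismatch blocks all five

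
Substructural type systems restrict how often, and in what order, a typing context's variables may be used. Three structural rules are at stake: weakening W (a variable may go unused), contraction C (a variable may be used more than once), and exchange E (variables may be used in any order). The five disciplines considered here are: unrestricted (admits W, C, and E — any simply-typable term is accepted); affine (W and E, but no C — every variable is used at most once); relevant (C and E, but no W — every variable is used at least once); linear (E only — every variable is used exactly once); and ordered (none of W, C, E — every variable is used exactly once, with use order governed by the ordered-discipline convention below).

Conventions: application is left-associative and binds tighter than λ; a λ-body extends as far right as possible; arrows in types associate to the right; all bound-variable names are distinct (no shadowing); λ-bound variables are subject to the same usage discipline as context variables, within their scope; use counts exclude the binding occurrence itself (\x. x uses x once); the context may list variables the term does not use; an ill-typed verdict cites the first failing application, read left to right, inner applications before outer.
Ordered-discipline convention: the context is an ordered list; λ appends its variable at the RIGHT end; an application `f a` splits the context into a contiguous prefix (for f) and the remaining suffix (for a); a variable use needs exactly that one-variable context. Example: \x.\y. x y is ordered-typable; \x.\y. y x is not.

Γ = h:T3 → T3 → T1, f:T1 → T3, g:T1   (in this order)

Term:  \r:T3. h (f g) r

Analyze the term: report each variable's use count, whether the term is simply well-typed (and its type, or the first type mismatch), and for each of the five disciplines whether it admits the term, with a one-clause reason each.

variable uses: h=1; f=1; g=1; r [bound]=1
order of uses: h, f, g, r
typing: well-typed at T3 → T1
ordered: ✓ — one use each (h, f, g, r); ordered split holds
linear: ✓ — single use per variable (h, f, g, r)
affine: ✓ — h, f, g, r: no repeats, contraction unneeded
relevant: ✓ — at least one use each (h, f, g, r)
unrestricted: ✓ — simply typable at T3 → T1; W, C, E all held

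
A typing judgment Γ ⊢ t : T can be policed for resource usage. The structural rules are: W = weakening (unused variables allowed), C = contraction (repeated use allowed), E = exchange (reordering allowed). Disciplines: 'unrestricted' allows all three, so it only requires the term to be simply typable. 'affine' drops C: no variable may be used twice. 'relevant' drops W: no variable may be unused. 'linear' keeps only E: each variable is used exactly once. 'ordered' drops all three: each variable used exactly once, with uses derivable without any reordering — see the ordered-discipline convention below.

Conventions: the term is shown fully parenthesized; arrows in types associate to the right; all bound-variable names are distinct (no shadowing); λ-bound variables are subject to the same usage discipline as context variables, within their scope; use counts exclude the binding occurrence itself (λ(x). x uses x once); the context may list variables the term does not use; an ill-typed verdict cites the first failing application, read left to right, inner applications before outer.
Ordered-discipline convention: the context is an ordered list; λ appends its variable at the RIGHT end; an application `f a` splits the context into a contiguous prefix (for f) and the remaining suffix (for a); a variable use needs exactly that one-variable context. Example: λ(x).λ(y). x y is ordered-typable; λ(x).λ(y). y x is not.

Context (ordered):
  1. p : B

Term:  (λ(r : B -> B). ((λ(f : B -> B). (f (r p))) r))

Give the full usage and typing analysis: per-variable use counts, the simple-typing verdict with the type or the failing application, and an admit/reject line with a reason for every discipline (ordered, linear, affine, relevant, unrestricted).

counts: p: 1; r (bound): 2; f (bound): 1
uses in reading order: f, r, p, r
typing: the term checks, with type (B -> B) -> B
ordered: ✗ — uses contraction: r ×2
linear: ✗ — uses contraction: r ×2
affine: ✗ — uses contraction: r ×2
relevant: ✓ — at least one use each (p, r, f)
unrestricted: ✓ — type-checks ((B -> B) -> B) and nothing is barred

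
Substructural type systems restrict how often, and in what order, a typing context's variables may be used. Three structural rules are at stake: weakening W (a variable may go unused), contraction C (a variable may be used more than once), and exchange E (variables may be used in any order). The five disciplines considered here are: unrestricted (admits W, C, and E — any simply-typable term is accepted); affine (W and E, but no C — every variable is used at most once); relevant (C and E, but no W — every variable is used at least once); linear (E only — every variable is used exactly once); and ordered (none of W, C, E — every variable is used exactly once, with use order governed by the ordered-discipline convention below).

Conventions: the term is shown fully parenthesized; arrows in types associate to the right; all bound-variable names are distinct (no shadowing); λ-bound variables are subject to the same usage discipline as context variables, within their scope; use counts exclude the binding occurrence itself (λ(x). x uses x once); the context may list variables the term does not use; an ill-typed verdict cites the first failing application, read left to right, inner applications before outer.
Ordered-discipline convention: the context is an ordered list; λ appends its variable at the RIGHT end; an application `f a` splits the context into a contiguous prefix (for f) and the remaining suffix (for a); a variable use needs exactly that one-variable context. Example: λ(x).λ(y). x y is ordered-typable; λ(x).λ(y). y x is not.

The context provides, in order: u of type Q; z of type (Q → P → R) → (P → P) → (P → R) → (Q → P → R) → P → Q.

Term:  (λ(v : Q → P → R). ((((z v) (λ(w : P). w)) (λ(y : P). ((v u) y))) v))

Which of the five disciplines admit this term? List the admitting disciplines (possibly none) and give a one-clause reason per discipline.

admitted in: relevant, unrestricted
usage: u=1, z=1, v (λ-bound)=3, w (λ-bound)=1, y (λ-bound)=1
uses in reading order: z, v, w, v, u, y, v
typing: the term checks, with type (Q → P → R) → P → Q
ordered: ✗, repeated use of v ×3
linear: ✗, repeated use of v ×3
affine: ✗, repeated use of v ×3
relevant: ✓, none of u, z, v, w, y goes unused
unrestricted: ✓, well-typed at (Q → P → R) → P → Q; no restrictions here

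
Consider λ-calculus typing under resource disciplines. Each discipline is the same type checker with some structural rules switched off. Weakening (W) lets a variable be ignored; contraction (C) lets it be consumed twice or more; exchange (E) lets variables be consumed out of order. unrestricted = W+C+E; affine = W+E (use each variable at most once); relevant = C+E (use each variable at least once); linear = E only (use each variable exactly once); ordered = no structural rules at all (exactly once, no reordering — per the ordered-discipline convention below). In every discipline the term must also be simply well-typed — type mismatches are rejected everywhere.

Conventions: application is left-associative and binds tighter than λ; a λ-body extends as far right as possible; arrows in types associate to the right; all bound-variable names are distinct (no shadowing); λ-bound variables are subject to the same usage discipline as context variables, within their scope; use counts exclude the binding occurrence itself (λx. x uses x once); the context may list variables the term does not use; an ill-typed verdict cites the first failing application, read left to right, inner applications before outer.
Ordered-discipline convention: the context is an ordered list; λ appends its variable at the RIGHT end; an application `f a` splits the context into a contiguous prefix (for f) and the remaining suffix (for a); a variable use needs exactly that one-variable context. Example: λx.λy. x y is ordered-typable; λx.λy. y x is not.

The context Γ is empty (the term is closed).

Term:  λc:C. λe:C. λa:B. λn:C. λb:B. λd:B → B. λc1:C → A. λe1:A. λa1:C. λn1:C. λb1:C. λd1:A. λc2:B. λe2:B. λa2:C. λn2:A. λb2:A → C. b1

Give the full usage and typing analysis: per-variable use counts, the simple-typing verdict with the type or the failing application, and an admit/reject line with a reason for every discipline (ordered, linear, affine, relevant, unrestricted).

variable uses: c [bound]=0, e [bound]=0, a [bound]=0, n [bound]=0, b [bound]=0, d [bound]=0, c1 [bound]=0, e1 [bound]=0, a1 [bound]=0, n1 [bound]=0, b1 [bound]=1, d1 [bound]=0, c2 [bound]=0, e2 [bound]=0, a2 [bound]=0, n2 [bound]=0, b2 [bound]=0
uses in reading order: b1
typing: well-typed — term : C → C → B → C → B → (B → B) → (C → A) → A → C → C → C → A → B → B → C → A → (A → C) → C
ordered: ✗, c, e, a, n, b, d, c1, e1, a1, n1, d1, c2, e2, a2, n2, b2 left unused
linear: ✗, c, e, a, n, b, d, c1, e1, a1, n1, d1, c2, e2, a2, n2, b2 left unused
affine: ✓, at most one use each (c, e, a, n, b, d, c1, e1, a1, n1, b1, d1, c2, e2, a2, n2, b2)
relevant: ✗, c, e, a, n, b, d, c1, e1, a1, n1, d1, c2, e2, a2, n2, b2 left unused
unrestricted: ✓, typability at C → C → B → C → B → (B → B) → (C → A) → A → C → C → C → A → B → B → C → A → (A → C) → C is all that's needed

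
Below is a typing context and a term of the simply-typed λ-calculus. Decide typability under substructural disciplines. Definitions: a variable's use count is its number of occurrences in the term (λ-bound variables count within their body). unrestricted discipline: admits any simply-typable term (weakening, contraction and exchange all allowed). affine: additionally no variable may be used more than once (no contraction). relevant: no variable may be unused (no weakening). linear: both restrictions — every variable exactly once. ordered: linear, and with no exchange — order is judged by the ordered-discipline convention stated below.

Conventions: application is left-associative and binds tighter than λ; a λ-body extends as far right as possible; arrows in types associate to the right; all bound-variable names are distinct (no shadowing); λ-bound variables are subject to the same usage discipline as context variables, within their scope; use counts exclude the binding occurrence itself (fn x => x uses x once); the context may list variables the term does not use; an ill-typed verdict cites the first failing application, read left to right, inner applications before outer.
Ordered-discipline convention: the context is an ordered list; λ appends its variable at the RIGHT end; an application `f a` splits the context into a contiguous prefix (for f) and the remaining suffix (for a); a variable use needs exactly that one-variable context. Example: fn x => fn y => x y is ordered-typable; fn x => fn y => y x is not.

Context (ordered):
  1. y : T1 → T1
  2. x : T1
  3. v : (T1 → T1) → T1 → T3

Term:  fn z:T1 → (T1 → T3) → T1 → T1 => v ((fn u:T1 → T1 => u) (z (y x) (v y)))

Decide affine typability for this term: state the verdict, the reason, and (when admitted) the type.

no — y ×2, v ×2 used more than once (contraction)
counts: y: 2×; x: 1×; v: 2×; z (λ-bound): 1×; u (λ-bound): 1×
order of uses: v, u, z, y, x, v, y
typing: the term checks, with type (T1 → (T1 → T3) → T1 → T1) → T1 → T3
per-discipline verdicts: ordered ✗, linear ✗, affine ✗, relevant ✓, unrestricted ✓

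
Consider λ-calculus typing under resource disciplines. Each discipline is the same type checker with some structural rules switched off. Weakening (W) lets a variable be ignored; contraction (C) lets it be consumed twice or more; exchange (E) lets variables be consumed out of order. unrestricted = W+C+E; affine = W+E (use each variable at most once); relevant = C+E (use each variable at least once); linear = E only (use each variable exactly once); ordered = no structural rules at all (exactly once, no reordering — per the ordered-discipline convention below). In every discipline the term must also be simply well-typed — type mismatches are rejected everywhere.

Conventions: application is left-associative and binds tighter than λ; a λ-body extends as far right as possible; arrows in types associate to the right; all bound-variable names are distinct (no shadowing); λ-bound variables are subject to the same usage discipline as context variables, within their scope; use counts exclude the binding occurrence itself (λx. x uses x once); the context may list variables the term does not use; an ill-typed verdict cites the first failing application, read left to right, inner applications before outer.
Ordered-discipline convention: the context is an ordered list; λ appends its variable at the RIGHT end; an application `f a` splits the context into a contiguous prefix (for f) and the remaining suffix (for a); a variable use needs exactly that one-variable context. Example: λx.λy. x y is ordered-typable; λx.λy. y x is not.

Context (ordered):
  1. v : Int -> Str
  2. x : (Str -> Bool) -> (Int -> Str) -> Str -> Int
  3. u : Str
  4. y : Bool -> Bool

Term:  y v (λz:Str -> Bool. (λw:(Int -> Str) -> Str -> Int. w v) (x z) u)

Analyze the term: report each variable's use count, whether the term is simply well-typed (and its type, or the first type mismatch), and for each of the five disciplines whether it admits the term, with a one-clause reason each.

counts: v ×2, x ×1, u ×1, y ×1, z (bound) ×1, w (bound) ×1
left-to-right use order: y, v, w, v, x, z, u
typing: ill-typed: a function awaiting Bool gets Int -> Str
ordered: ✗ — the type mismatch rejects it
linear: ✗ — not simply typable
affine: ✗ — fails simple typing
relevant: ✗ — a type mismatch blocks all five
unrestricted: ✗ — the type mismatch rejects it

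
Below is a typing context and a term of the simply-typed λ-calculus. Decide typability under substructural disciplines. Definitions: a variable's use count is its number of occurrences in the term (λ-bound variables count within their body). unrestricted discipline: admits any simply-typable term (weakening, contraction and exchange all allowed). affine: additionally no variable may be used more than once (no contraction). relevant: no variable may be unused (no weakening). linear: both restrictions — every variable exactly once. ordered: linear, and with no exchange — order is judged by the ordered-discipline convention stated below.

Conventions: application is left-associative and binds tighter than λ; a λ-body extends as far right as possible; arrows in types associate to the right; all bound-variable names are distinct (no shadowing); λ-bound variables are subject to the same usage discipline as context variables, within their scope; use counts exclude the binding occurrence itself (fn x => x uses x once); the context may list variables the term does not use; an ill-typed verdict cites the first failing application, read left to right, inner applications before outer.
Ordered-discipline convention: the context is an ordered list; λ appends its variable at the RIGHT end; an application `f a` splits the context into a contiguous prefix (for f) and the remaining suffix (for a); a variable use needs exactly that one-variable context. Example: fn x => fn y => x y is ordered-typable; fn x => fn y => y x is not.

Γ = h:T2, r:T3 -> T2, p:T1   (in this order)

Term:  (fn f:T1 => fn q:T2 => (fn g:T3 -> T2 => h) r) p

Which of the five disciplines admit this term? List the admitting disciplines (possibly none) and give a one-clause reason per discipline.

admitting disciplines: affine, unrestricted
variable uses: h ×1; r ×1; p ×1; f (λ-bound) ×0; q (λ-bound) ×0; g (λ-bound) ×0
order of uses: h, r, p
typing: the term checks, with type T2 -> T2
ordered ✗ (f, q, g left unused)
linear ✗ (f, q, g left unused)
affine ✓ (no duplicate uses among h, r, p, f, q, g)
relevant ✗ (f, q, g left unused)
unrestricted ✓ (typability at T2 -> T2 is all that's needed)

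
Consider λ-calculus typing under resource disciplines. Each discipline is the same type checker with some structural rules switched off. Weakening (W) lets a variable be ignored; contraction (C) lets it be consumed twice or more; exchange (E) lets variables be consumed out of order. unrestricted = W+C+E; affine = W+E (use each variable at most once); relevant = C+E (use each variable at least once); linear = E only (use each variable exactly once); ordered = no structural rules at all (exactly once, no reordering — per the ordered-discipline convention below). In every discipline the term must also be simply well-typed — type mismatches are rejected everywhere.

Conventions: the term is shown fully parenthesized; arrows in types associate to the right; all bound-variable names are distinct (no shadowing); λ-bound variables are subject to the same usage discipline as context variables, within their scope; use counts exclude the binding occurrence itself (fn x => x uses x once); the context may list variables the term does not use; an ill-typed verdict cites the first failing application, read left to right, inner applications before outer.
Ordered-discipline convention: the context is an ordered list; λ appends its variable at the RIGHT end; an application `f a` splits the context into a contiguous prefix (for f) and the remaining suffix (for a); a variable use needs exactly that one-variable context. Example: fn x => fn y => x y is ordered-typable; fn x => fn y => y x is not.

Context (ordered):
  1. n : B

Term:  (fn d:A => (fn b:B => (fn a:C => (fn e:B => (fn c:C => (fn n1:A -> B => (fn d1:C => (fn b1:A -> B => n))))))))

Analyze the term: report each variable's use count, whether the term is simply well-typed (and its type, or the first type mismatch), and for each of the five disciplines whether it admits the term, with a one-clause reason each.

use counts: n: 1; d (bound): 0; b (bound): 0; a (bound): 0; e (bound): 0; c (bound): 0; n1 (bound): 0; d1 (bound): 0; b1 (bound): 0
use order (left to right): n
typing: well-typed at A -> B -> C -> B -> C -> (A -> B) -> C -> (A -> B) -> B
ordered: ✗ — needs weakening: d, b, a, e, c, n1, d1, b1 unused
linear: ✗ — needs weakening: d, b, a, e, c, n1, d1, b1 unused
affine: ✓ — no duplicate uses among n, d, b, a, e, c, n1, d1, b1
relevant: ✗ — needs weakening: d, b, a, e, c, n1, d1, b1 unused
unrestricted: ✓ — well-typed at A -> B -> C -> B -> C -> (A -> B) -> C -> (A -> B) -> B; no restrictions here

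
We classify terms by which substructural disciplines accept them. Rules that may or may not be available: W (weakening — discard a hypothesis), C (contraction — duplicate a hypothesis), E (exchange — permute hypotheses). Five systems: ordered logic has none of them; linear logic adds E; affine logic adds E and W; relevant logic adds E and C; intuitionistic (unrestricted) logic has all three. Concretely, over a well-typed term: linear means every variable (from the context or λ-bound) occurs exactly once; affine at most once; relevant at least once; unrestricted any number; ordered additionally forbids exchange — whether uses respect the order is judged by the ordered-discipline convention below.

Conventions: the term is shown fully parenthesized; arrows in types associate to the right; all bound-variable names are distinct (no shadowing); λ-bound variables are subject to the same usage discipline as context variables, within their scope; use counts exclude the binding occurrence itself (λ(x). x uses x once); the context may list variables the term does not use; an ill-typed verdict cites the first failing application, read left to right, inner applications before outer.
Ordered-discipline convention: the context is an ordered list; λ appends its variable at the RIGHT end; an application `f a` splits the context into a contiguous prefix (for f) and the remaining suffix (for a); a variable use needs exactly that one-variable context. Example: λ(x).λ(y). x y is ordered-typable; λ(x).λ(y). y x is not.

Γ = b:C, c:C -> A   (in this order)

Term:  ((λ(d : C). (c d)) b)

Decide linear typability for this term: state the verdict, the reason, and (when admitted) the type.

yes — each of b, c, d used exactly once; term : A
usage: b: 1×; c: 1×; d (bound): 1×
use order (left to right): c, d, b
typing: well-typed at A
all disciplines: ordered ✗ | linear ✓ | affine ✓ | relevant ✓ | unrestricted ✓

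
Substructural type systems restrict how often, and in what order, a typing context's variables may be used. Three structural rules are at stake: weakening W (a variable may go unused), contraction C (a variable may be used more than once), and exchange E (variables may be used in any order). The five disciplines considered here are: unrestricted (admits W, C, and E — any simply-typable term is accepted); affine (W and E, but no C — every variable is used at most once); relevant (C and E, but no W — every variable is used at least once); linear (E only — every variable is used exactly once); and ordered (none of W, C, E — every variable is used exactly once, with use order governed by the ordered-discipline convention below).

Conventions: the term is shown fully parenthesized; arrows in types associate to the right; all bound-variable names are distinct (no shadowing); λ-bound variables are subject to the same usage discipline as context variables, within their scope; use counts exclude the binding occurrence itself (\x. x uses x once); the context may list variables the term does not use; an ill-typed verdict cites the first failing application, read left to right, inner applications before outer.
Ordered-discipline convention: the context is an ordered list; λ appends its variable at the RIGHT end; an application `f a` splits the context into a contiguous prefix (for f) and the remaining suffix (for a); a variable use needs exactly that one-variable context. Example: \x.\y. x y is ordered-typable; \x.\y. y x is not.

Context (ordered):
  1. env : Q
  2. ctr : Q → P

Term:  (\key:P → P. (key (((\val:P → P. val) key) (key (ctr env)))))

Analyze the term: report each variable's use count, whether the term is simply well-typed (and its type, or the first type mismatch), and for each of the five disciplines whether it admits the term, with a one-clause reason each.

counts: env: 1; ctr: 1; key (bound): 3; val (bound): 1
order of uses: key, val, key, key, ctr, env
typing: well-typed at (P → P) → P
ordered: ✗ — key ×3 used more than once (contraction)
linear: ✗ — key ×3 used more than once (contraction)
affine: ✗ — key ×3 used more than once (contraction)
relevant: ✓ — every one of env, ctr, key, val appears
unrestricted: ✓ — typability at (P → P) → P is all that's needed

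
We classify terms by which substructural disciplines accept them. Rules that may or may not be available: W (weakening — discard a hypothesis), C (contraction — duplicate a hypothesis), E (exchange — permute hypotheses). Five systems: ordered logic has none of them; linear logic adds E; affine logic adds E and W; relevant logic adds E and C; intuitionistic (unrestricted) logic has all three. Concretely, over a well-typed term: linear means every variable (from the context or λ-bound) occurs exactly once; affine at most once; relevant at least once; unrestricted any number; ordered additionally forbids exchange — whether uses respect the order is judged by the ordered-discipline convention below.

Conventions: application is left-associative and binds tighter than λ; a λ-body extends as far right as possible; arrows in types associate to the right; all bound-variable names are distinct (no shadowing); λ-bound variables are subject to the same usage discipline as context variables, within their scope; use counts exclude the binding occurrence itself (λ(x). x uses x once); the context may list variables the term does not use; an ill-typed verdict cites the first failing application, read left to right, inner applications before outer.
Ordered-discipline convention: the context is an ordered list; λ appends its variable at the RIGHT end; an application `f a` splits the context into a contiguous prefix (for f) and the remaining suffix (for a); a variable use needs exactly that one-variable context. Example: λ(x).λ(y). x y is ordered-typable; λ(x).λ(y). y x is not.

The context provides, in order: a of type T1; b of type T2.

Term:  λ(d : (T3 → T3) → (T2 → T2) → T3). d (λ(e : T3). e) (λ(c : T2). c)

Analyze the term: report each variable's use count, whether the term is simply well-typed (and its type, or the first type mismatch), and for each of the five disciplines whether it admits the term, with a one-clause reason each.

counts: a=0, b=0, d (bound)=1, e (bound)=1, c (bound)=1
uses in reading order: d, e, c
typing: well-typed at ((T3 → T3) → (T2 → T2) → T3) → T3
ordered: ✗ — needs weakening: a, b unused
linear: ✗ — needs weakening: a, b unused
affine: ✓ — a, b, d, e, c: no repeats, contraction unneeded
relevant: ✗ — needs weakening: a, b unused
unrestricted: ✓ — typability at ((T3 → T3) → (T2 → T2) → T3) → T3 is all that's needed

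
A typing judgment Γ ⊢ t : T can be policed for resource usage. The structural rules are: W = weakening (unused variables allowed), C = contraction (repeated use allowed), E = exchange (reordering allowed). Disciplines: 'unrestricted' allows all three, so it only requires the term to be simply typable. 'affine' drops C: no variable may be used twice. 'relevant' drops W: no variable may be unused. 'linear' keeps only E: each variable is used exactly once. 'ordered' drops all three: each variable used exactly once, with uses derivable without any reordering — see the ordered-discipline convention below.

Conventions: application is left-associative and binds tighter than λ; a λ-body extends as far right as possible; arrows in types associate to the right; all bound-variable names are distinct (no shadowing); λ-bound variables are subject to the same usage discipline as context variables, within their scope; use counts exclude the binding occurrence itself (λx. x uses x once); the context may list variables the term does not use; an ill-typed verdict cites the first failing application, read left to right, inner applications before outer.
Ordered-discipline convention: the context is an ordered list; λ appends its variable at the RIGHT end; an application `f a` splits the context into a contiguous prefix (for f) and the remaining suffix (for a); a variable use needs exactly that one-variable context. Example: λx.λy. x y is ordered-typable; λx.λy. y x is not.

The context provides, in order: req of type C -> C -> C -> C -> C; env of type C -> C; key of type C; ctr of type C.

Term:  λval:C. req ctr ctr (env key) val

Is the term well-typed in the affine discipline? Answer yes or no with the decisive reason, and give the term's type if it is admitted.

no — ctr ×2 used more than once (contraction)
use counts: req: 1, env: 1, key: 1, ctr: 2, val (λ-bound): 1
left-to-right use order: req, ctr, ctr, env, key, val
typing: well-typed — term : C -> C
across the five disciplines: ordered ✗ · linear ✗ · affine ✗ · relevant ✓ · unrestricted ✓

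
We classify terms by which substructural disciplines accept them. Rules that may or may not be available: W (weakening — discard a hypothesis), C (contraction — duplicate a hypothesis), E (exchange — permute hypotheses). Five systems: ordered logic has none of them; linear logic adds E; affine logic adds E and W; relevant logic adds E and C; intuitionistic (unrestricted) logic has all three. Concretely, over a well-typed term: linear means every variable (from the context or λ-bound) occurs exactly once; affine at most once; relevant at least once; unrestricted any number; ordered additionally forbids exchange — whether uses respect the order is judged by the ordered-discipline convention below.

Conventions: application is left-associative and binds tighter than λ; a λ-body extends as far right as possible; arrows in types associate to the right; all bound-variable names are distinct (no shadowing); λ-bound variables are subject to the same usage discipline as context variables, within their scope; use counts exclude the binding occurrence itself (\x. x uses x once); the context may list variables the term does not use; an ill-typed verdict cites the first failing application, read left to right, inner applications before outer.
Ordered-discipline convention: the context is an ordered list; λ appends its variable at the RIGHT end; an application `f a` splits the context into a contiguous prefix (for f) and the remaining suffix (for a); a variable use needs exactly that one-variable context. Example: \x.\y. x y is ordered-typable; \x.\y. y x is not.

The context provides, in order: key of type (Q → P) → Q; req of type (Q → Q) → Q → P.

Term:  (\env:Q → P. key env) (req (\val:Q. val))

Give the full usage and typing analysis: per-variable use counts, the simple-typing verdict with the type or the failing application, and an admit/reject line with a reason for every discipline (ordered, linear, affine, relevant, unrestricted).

counts: key=1; req=1; env [bound]=1; val [bound]=1
uses in reading order: key, env, req, val
typing: ✓ — Q
ordered: ✓, single-use (key, req, env, val), ordered derivation ok
linear: ✓, exactly-once usage across key, req, env, val
affine: ✓, at most one use each (key, req, env, val)
relevant: ✓, at least one use each (key, req, env, val)
unrestricted: ✓, simply typable at Q; W, C, E all held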